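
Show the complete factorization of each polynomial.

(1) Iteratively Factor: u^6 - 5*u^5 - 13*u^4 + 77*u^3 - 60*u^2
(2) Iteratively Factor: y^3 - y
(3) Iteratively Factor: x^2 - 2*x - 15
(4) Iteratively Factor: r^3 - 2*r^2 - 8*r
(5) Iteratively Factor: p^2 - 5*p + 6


(1) = (u - 3)*(u^5 - 2*u^4 - 19*u^3 + 20*u^2) = (u - 5)*(u - 3)*(u^4 + 3*u^3 - 4*u^2) = u*(u - 5)*(u - 3)*(u^3 + 3*u^2 - 4*u) = u^2*(u - 5)*(u - 3)*(u^2 + 3*u - 4) = u^2*(u - 5)*(u - 3)*(u - 1)*(u + 4)
(2) = (y - 1)*(y^2 + y) = (y - 1)*(y + 1)*(y)
(3) = (x - 5)*(x + 3)
(4) = (r + 2)*(r^2 - 4*r) = r*(r + 2)*(r - 4)
(5) = (p - 3)*(p - 2)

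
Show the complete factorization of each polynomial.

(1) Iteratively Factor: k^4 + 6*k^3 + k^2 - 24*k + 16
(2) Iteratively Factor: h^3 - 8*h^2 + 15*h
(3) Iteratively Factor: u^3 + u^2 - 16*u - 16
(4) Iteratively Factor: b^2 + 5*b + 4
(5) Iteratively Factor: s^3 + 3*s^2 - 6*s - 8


(1) = (k - 1)*(k^3 + 7*k^2 + 8*k - 16) = (k - 1)*(k + 4)*(k^2 + 3*k - 4) = (k - 1)*(k + 4)^2*(k - 1)
(2) = (h - 3)*(h^2 - 5*h) = (h - 5)*(h - 3)*(h)
(3) = (u - 4)*(u^2 + 5*u + 4) = (u - 4)*(u + 1)*(u + 4)
(4) = (b + 1)*(b + 4)
(5) = (s + 1)*(s^2 + 2*s - 8) = (s + 1)*(s + 4)*(s - 2)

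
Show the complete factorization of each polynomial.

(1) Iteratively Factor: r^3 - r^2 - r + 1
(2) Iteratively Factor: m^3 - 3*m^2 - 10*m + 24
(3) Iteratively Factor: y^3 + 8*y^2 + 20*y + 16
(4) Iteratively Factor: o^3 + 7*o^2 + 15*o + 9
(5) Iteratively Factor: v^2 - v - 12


(1) = (r + 1)*(r^2 - 2*r + 1) = (r - 1)*(r + 1)*(r - 1)
(2) = (m - 4)*(m^2 + m - 6) = (m - 4)*(m - 2)*(m + 3)
(3) = (y + 2)*(y^2 + 6*y + 8) = (y + 2)*(y + 4)*(y + 2)
(4) = (o + 1)*(o^2 + 6*o + 9) = (o + 1)*(o + 3)*(o + 3)
(5) = (v - 4)*(v + 3)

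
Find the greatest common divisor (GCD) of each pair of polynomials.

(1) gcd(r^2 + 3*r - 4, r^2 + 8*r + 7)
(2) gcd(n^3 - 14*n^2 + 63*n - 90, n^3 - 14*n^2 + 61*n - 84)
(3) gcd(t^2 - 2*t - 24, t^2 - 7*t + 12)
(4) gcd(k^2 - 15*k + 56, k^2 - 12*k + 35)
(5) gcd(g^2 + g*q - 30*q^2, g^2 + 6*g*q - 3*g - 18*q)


(1) = gcd((r - 1)*(r + 4), (r + 1)*(r + 7)) = 1
(2) = n - 3
(3) = 1
(4) = gcd((k - 8)*(k - 7), (k - 7)*(k - 5)) = k - 7
(5) = g + 6*q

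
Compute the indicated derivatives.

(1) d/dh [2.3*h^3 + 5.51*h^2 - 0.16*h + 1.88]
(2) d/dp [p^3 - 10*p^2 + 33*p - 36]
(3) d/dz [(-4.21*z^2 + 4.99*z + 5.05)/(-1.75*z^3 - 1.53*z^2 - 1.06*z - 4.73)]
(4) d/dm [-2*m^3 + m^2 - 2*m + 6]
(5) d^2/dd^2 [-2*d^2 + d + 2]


(1) = 6.9*h^2 + 11.02*h - 0.16
(2) = 3*p^2 - 20*p + 33
(3) = (-7.3675*z^4 + 17.465*z^3 + 38.6098*z^2 + 55.2796*z - 18.2497)/(3.0625*z^6 + 5.355*z^5 + 6.0509*z^4 + 19.7986*z^3 + 15.5974*z^2 + 10.0276*z + 22.3729)
(4) = -6*m^2 + 2*m - 2
(5) = -4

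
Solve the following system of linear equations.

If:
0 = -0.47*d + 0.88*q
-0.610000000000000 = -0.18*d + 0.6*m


Then:
d = 1.87234042553191*q
m = 0.561702127659575*q - 1.01666666666667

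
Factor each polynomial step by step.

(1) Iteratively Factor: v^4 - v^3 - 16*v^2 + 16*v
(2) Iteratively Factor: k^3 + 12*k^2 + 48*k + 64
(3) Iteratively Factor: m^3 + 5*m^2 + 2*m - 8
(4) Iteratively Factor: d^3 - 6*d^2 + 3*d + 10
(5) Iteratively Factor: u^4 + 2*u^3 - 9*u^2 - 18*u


(1) = (v - 4)*(v^3 + 3*v^2 - 4*v) = v*(v - 4)*(v^2 + 3*v - 4) = v*(v - 4)*(v - 1)*(v + 4)
(2) = (k + 4)*(k^2 + 8*k + 16) = (k + 4)^2*(k + 4)
(3) = (m + 2)*(m^2 + 3*m - 4) = (m + 2)*(m + 4)*(m - 1)
(4) = (d + 1)*(d^2 - 7*d + 10) = (d - 2)*(d + 1)*(d - 5)
(5) = (u + 3)*(u^3 - u^2 - 6*u) = (u - 3)*(u + 3)*(u^2 + 2*u) = (u - 3)*(u + 2)*(u + 3)*(u)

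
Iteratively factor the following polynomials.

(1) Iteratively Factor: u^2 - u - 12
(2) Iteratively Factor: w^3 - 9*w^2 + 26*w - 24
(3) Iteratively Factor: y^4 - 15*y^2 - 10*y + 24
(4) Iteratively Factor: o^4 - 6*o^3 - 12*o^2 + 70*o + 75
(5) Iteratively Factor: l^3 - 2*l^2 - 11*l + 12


(1) = (u - 4)*(u + 3)
(2) = (w - 4)*(w^2 - 5*w + 6) = (w - 4)*(w - 2)*(w - 3)
(3) = (y - 4)*(y^3 + 4*y^2 + y - 6) = (y - 4)*(y - 1)*(y^2 + 5*y + 6) = (y - 4)*(y - 1)*(y + 3)*(y + 2)
(4) = (o - 5)*(o^3 - o^2 - 17*o - 15) = (o - 5)^2*(o^2 + 4*o + 3) = (o - 5)^2*(o + 1)*(o + 3)
(5) = (l - 4)*(l^2 + 2*l - 3) = (l - 4)*(l - 1)*(l + 3)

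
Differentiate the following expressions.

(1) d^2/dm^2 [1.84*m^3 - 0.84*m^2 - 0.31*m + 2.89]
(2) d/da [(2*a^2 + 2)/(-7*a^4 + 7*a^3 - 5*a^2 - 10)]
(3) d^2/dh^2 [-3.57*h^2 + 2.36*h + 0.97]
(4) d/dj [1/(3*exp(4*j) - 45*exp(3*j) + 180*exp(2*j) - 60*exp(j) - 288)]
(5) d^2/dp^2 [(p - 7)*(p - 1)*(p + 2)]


(1) = 11.04*m - 1.68
(2) = 2*a*(-14*a^4 + 14*a^3 - 10*a^2 + (a^2 + 1)*(28*a^2 - 21*a + 10) - 20)/(7*a^4 - 7*a^3 + 5*a^2 + 10)^2
(3) = -7.14000000000000
(4) = (-4*exp(3*j) + 45*exp(2*j) - 120*exp(j) + 20)*exp(j)/(3*(-exp(4*j) + 15*exp(3*j) - 60*exp(2*j) + 20*exp(j) + 96)^2)
(5) = 6*p - 12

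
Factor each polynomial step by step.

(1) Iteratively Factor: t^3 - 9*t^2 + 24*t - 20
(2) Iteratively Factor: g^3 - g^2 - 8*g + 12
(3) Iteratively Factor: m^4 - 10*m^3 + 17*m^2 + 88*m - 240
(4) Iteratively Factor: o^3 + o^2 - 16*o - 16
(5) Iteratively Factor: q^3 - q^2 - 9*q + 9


(1) = (t - 5)*(t^2 - 4*t + 4) = (t - 5)*(t - 2)*(t - 2)
(2) = (g + 3)*(g^2 - 4*g + 4) = (g - 2)*(g + 3)*(g - 2)
(3) = (m + 3)*(m^3 - 13*m^2 + 56*m - 80) = (m - 5)*(m + 3)*(m^2 - 8*m + 16) = (m - 5)*(m - 4)*(m + 3)*(m - 4)
(4) = (o - 4)*(o^2 + 5*o + 4) = (o - 4)*(o + 4)*(o + 1)
(5) = (q - 3)*(q^2 + 2*q - 3) = (q - 3)*(q - 1)*(q + 3)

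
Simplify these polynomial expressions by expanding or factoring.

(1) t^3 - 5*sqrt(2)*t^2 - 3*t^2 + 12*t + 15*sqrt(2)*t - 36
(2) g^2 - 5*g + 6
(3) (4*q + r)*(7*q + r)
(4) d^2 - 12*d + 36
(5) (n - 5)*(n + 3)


(1) = (t - 3)*(t - 3*sqrt(2))*(t - 2*sqrt(2))
(2) = (g - 3)*(g - 2)
(3) = 28*q^2 + 11*q*r + r^2
(4) = (d - 6)^2
(5) = n^2 - 2*n - 15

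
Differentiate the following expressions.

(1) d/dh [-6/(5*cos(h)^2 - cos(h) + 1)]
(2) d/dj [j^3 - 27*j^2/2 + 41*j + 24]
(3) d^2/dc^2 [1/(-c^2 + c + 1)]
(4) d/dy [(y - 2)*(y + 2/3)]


(1) = 6*(1 - 10*cos(h))*sin(h)/(5*sin(h)^2 + cos(h) - 6)^2
(2) = 3*j^2 - 27*j + 41
(3) = 2*(-c^2 + c + (2*c - 1)^2 + 1)/(-c^2 + c + 1)^3
(4) = 2*y - 4/3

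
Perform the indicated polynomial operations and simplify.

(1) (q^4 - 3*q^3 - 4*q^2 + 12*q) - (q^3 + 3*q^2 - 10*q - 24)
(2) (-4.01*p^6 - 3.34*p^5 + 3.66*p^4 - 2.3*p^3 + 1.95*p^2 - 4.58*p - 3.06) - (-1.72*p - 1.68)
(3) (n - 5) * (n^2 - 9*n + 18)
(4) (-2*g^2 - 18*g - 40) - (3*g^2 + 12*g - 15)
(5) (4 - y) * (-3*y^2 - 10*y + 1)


(1) = q^4 - 4*q^3 - 7*q^2 + 22*q + 24
(2) = -4.01*p^6 - 3.34*p^5 + 3.66*p^4 - 2.3*p^3 + 1.95*p^2 - 2.86*p - 1.38
(3) = n^3 - 14*n^2 + 63*n - 90
(4) = -5*g^2 - 30*g - 25
(5) = 3*y^3 - 2*y^2 - 41*y + 4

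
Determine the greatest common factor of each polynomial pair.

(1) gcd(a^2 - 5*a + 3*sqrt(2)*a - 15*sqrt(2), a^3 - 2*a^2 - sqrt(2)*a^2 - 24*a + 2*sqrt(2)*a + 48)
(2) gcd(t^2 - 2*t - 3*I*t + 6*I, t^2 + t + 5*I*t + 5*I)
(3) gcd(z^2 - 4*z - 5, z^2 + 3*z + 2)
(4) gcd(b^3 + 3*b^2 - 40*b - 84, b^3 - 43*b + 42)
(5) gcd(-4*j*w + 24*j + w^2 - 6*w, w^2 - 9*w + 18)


(1) = gcd((a - 5)*(a + 3*sqrt(2)), (a - 2)*(a - 4*sqrt(2))*(a + 3*sqrt(2))) = a + 3*sqrt(2)
(2) = gcd((t - 2)*(t - 3*I), (t + 1)*(t + 5*I)) = 1
(3) = gcd((z - 5)*(z + 1), (z + 1)*(z + 2)) = z + 1
(4) = gcd((b - 6)*(b + 2)*(b + 7), (b - 6)*(b - 1)*(b + 7)) = b^2 + b - 42
(5) = w - 6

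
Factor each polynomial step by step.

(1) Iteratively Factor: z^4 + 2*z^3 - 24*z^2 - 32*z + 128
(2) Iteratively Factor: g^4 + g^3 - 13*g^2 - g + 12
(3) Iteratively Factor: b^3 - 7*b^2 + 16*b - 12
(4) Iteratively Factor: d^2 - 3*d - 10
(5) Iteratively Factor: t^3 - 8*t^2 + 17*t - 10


(1) = (z + 4)*(z^3 - 2*z^2 - 16*z + 32) = (z + 4)^2*(z^2 - 6*z + 8) = (z - 2)*(z + 4)^2*(z - 4)
(2) = (g + 1)*(g^3 - 13*g + 12) = (g - 3)*(g + 1)*(g^2 + 3*g - 4) = (g - 3)*(g - 1)*(g + 1)*(g + 4)
(3) = (b - 2)*(b^2 - 5*b + 6) = (b - 2)^2*(b - 3)
(4) = (d - 5)*(d + 2)
(5) = (t - 5)*(t^2 - 3*t + 2) = (t - 5)*(t - 2)*(t - 1)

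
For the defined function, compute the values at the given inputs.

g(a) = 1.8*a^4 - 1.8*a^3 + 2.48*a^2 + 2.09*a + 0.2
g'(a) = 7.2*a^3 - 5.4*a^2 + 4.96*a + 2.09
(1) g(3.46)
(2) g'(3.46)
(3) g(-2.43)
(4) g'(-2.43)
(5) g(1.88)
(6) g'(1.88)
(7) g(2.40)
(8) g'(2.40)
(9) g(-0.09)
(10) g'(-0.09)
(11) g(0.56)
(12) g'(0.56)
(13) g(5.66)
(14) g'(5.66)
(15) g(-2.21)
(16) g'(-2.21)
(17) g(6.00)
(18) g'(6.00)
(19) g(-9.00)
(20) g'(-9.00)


(1) = 220.54
(2) = 252.84
(3) = 98.36
(4) = -145.16
(5) = 23.42
(6) = 40.17
(7) = 54.34
(8) = 82.42
(9) = 0.03
(10) = 1.59
(11) = 2.01
(12) = 4.44
(13) = 1612.40
(14) = 1162.69
(15) = 70.06
(16) = -112.96
(17) = 2046.02
(18) = 1392.65
(19) = 13304.27
(20) = -5728.75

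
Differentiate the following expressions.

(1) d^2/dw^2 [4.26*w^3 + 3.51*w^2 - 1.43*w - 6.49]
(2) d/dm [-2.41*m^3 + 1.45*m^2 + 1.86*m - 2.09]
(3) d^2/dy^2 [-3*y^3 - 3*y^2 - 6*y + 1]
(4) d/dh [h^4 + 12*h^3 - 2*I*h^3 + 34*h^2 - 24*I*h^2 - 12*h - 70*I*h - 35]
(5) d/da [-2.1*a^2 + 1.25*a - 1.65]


(1) = 25.56*w + 7.02
(2) = -7.23*m^2 + 2.9*m + 1.86
(3) = -18*y - 6
(4) = 4*h^3 + h^2*(36 - 6*I) + h*(68 - 48*I) - 12 - 70*I
(5) = 1.25 - 4.2*a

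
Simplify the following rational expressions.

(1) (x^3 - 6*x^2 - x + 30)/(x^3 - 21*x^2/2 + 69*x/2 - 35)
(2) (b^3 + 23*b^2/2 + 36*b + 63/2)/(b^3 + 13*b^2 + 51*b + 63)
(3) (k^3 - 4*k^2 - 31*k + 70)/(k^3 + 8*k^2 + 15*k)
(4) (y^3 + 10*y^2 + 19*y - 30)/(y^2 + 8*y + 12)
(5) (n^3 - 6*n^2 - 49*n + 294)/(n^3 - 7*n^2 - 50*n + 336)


(1) = (2*x^2 - 2*x - 12)/(2*x^2 - 11*x + 14)
(2) = (2*b + 3)/(2*b + 6)
(3) = (k^2 - 9*k + 14)/(k^2 + 3*k)
(4) = (y^2 + 4*y - 5)/(y + 2)
(5) = (n - 7)/(n - 8)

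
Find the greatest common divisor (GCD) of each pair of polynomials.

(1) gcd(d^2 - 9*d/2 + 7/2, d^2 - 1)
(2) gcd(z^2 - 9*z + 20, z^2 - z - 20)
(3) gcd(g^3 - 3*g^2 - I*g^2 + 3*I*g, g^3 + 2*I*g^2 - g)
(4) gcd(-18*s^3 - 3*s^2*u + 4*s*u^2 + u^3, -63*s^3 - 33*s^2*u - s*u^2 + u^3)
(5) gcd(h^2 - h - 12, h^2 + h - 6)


(1) = gcd((d - 7/2)*(d - 1), (d - 1)*(d + 1)) = d - 1
(2) = z - 5
(3) = g
(4) = 9*s^2 + 6*s*u + u^2
(5) = h + 3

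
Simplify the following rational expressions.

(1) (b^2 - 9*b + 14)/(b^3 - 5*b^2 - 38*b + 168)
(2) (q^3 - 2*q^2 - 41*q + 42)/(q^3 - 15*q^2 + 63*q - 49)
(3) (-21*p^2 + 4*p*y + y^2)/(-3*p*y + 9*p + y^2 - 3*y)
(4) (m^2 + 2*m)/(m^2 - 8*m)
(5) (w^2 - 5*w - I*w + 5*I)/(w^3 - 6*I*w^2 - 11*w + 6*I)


(1) = (b - 2)/(b^2 + 2*b - 24)
(2) = (q + 6)/(q - 7)
(3) = (7*p + y)/(y - 3)
(4) = (m + 2)/(m - 8)
(5) = (w - 5)/(w^2 - 5*I*w - 6)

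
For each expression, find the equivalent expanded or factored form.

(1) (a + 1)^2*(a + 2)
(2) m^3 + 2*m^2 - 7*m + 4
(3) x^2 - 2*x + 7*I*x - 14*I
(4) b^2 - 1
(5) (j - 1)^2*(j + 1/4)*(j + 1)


(1) = a^3 + 4*a^2 + 5*a + 2
(2) = (m - 1)^2*(m + 4)
(3) = (x - 2)*(x + 7*I)
(4) = (b - 1)*(b + 1)
(5) = j^4 - 3*j^3/4 - 5*j^2/4 + 3*j/4 + 1/4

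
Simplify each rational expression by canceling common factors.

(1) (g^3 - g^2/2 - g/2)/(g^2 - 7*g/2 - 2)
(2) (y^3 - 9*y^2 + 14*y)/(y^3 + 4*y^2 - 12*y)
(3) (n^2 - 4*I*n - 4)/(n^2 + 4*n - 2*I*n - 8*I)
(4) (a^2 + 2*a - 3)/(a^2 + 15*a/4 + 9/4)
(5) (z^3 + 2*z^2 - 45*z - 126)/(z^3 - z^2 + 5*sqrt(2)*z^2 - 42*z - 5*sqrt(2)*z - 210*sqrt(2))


(1) = (g^2 - g)/(g - 4)
(2) = (y - 7)/(y + 6)
(3) = (n - 2*I)/(n + 4)
(4) = (4*a - 4)/(4*a + 3)
(5) = (z + 3)/(z + 5*sqrt(2))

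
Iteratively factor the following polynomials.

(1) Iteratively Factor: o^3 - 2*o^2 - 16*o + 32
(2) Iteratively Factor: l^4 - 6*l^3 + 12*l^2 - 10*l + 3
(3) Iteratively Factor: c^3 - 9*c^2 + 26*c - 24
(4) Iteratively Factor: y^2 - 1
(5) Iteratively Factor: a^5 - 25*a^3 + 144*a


(1) = (o - 2)*(o^2 - 16) = (o - 2)*(o + 4)*(o - 4)
(2) = (l - 1)*(l^3 - 5*l^2 + 7*l - 3) = (l - 3)*(l - 1)*(l^2 - 2*l + 1) = (l - 3)*(l - 1)^2*(l - 1)
(3) = (c - 3)*(c^2 - 6*c + 8) = (c - 4)*(c - 3)*(c - 2)
(4) = (y + 1)*(y - 1)
(5) = (a - 4)*(a^4 + 4*a^3 - 9*a^2 - 36*a) = (a - 4)*(a + 3)*(a^3 + a^2 - 12*a) = (a - 4)*(a - 3)*(a + 3)*(a^2 + 4*a) = a*(a - 4)*(a - 3)*(a + 3)*(a + 4)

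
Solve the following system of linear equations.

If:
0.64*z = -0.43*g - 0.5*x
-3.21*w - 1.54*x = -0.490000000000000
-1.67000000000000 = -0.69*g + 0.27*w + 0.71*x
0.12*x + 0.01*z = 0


Then:
g = 2.61
w = 0.08
x = 0.16
z = -1.88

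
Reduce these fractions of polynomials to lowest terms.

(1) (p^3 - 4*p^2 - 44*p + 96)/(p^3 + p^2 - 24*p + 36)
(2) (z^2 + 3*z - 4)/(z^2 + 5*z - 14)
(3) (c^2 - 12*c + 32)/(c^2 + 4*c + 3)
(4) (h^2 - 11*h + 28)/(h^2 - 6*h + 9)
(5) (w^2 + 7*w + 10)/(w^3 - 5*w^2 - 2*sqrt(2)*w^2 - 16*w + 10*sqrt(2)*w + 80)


(1) = (p - 8)/(p - 3)
(2) = (z^2 + 3*z - 4)/(z^2 + 5*z - 14)
(3) = (c^2 - 12*c + 32)/(c^2 + 4*c + 3)
(4) = (h^2 - 11*h + 28)/(h^2 - 6*h + 9)
(5) = (w^2 + 7*w + 10)/(w^3 + w^2*(-5 - 2*sqrt(2)) + w*(-16 + 10*sqrt(2)) + 80)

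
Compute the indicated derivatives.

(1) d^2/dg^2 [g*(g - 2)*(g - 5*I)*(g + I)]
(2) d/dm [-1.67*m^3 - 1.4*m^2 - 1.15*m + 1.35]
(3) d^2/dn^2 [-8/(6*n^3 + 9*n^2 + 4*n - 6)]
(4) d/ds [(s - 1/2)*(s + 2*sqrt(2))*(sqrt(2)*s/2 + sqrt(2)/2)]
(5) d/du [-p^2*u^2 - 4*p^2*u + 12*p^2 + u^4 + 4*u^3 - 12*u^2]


(1) = 12*g^2 + g*(-12 - 24*I) + 10 + 16*I
(2) = -5.01*m^2 - 2.8*m - 1.15
(3) = 16*(9*(2*n + 1)*(6*n^3 + 9*n^2 + 4*n - 6) - 4*(9*n^2 + 9*n + 2)^2)/(6*n^3 + 9*n^2 + 4*n - 6)^3
(4) = 3*sqrt(2)*s^2/2 + sqrt(2)*s/2 + 4*s - sqrt(2)/4 + 1
(5) = -2*p^2*u - 4*p^2 + 4*u^3 + 12*u^2 - 24*u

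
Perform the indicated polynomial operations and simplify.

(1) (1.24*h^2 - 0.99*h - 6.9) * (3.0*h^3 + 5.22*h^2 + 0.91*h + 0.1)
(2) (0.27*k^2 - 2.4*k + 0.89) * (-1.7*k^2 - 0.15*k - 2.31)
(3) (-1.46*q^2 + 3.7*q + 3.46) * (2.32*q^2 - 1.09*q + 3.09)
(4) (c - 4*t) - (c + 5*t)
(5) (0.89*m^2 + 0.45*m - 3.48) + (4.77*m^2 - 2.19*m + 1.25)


(1) = 3.72*h^5 + 3.5028*h^4 - 24.7394*h^3 - 36.7949*h^2 - 6.378*h - 0.69
(2) = -0.459*k^4 + 4.0395*k^3 - 1.7767*k^2 + 5.4105*k - 2.0559
(3) = -3.3872*q^4 + 10.1754*q^3 - 0.5172*q^2 + 7.6616*q + 10.6914
(4) = -9*t
(5) = 5.66*m^2 - 1.74*m - 2.23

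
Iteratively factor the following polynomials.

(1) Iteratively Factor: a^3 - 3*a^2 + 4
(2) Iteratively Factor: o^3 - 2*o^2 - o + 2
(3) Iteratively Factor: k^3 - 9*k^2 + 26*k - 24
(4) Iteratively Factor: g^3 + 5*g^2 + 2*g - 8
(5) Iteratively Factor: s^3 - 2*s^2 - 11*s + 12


(1) = (a - 2)*(a^2 - a - 2) = (a - 2)*(a + 1)*(a - 2)
(2) = (o + 1)*(o^2 - 3*o + 2) = (o - 2)*(o + 1)*(o - 1)
(3) = (k - 4)*(k^2 - 5*k + 6) = (k - 4)*(k - 3)*(k - 2)
(4) = (g + 4)*(g^2 + g - 2) = (g - 1)*(g + 4)*(g + 2)
(5) = (s - 4)*(s^2 + 2*s - 3) = (s - 4)*(s - 1)*(s + 3)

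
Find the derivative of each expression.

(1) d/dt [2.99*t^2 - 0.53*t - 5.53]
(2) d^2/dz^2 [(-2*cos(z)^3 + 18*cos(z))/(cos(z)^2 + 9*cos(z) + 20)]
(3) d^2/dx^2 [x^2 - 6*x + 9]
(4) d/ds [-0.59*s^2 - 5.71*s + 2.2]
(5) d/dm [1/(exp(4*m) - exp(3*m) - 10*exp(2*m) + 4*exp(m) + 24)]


(1) = 5.98*t - 0.53
(2) = 2*(2061*(1 - cos(z)^2)^2 + cos(z)^7 + 27*cos(z)^6 + 355*cos(z)^5 + 4576*cos(z)^3 + 4662*cos(z)^2 - 7080*cos(z) - 5301)/((cos(z) + 4)^3*(cos(z) + 5)^3)
(3) = 2
(4) = -1.18*s - 5.71
(5) = (-4*exp(3*m) + 3*exp(2*m) + 20*exp(m) - 4)*exp(m)/(exp(4*m) - exp(3*m) - 10*exp(2*m) + 4*exp(m) + 24)^2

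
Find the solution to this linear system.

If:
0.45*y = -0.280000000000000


Then:
y = -0.62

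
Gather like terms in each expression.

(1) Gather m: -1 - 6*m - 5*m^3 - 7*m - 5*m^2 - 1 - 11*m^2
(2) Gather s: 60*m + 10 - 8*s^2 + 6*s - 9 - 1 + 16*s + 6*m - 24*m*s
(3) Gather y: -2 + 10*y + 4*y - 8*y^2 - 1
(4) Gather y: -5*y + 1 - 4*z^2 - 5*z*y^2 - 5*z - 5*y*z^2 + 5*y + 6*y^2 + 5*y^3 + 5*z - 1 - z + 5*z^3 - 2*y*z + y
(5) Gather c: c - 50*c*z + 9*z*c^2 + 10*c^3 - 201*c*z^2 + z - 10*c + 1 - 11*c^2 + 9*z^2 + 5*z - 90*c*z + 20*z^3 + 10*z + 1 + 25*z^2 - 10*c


(1) = -5*m^3 - 16*m^2 - 13*m - 2
(2) = 66*m - 8*s^2 + s*(22 - 24*m)
(3) = -8*y^2 + 14*y - 3
(4) = 5*y^3 + y^2*(6 - 5*z) + y*(-5*z^2 - 2*z + 1) + 5*z^3 - 4*z^2 - z
(5) = 10*c^3 + c^2*(9*z - 11) + c*(-201*z^2 - 140*z - 19) + 20*z^3 + 34*z^2 + 16*z + 2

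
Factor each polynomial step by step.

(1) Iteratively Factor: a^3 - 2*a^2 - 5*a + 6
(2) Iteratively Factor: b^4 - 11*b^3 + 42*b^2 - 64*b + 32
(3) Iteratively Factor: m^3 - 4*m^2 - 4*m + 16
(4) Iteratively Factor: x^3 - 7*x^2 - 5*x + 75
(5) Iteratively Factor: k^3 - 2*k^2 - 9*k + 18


(1) = (a - 1)*(a^2 - a - 6) = (a - 3)*(a - 1)*(a + 2)
(2) = (b - 2)*(b^3 - 9*b^2 + 24*b - 16) = (b - 4)*(b - 2)*(b^2 - 5*b + 4) = (b - 4)*(b - 2)*(b - 1)*(b - 4)
(3) = (m - 4)*(m^2 - 4) = (m - 4)*(m + 2)*(m - 2)
(4) = (x - 5)*(x^2 - 2*x - 15) = (x - 5)*(x + 3)*(x - 5)
(5) = (k + 3)*(k^2 - 5*k + 6) = (k - 2)*(k + 3)*(k - 3)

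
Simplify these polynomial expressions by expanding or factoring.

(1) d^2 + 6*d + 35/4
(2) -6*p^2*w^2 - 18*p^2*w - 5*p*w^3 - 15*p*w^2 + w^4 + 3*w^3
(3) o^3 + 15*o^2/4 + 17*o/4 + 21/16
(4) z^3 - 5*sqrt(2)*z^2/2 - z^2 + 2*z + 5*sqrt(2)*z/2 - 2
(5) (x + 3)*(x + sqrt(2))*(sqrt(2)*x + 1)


(1) = (d + 5/2)*(d + 7/2)
(2) = w*(-6*p + w)*(p + w)*(w + 3)
(3) = (o + 1/2)*(o + 3/2)*(o + 7/4)
(4) = (z - 1)*(z - 2*sqrt(2))*(z - sqrt(2)/2)
(5) = sqrt(2)*x^3 + 3*x^2 + 3*sqrt(2)*x^2 + sqrt(2)*x + 9*x + 3*sqrt(2)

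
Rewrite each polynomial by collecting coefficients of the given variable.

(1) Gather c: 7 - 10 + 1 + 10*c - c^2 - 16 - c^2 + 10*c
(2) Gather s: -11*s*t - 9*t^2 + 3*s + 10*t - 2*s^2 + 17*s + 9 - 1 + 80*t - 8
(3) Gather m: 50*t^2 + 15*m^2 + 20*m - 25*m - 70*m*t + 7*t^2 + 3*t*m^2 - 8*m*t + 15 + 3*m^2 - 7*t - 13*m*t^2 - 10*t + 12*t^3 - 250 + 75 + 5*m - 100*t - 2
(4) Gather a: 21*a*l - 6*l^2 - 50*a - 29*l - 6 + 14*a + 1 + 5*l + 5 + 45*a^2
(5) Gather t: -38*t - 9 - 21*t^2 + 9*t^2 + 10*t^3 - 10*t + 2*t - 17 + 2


(1) = -2*c^2 + 20*c - 18
(2) = -2*s^2 + s*(20 - 11*t) - 9*t^2 + 90*t
(3) = m^2*(3*t + 18) + m*(-13*t^2 - 78*t) + 12*t^3 + 57*t^2 - 117*t - 162
(4) = 45*a^2 + a*(21*l - 36) - 6*l^2 - 24*l
(5) = 10*t^3 - 12*t^2 - 46*t - 24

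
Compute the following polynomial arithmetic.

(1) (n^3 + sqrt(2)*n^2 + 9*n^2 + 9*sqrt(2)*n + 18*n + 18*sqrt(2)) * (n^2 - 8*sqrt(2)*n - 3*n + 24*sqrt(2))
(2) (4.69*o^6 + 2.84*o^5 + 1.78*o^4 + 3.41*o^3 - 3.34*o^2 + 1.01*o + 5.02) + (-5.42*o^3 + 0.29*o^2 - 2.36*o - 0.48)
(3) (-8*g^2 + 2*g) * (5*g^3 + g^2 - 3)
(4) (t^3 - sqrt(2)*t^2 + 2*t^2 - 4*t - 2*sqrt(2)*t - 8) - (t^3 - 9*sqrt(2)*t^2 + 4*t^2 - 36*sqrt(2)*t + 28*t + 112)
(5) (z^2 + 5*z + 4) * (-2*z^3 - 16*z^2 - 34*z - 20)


(1) = n^5 - 7*sqrt(2)*n^4 + 6*n^4 - 42*sqrt(2)*n^3 - 25*n^3 - 150*n^2 + 63*sqrt(2)*n^2 + 144*n + 378*sqrt(2)*n + 864
(2) = 4.69*o^6 + 2.84*o^5 + 1.78*o^4 - 2.01*o^3 - 3.05*o^2 - 1.35*o + 4.54
(3) = -40*g^5 + 2*g^4 + 2*g^3 + 24*g^2 - 6*g
(4) = -2*t^2 + 8*sqrt(2)*t^2 - 32*t + 34*sqrt(2)*t - 120
(5) = -2*z^5 - 26*z^4 - 122*z^3 - 254*z^2 - 236*z - 80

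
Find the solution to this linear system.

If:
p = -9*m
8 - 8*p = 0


Then:
m = -1/9
p = 1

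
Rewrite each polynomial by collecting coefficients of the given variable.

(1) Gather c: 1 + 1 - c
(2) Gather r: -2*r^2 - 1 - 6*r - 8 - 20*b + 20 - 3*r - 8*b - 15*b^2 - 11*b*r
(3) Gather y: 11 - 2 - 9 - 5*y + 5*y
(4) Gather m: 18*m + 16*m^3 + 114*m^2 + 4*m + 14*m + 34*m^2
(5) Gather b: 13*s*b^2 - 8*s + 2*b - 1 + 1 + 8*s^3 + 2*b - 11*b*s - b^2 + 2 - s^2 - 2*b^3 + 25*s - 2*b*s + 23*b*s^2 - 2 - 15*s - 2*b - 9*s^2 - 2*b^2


(1) = 2 - c
(2) = -15*b^2 - 28*b - 2*r^2 + r*(-11*b - 9) + 11
(3) = 0
(4) = 16*m^3 + 148*m^2 + 36*m
(5) = -2*b^3 + b^2*(13*s - 3) + b*(23*s^2 - 13*s + 2) + 8*s^3 - 10*s^2 + 2*s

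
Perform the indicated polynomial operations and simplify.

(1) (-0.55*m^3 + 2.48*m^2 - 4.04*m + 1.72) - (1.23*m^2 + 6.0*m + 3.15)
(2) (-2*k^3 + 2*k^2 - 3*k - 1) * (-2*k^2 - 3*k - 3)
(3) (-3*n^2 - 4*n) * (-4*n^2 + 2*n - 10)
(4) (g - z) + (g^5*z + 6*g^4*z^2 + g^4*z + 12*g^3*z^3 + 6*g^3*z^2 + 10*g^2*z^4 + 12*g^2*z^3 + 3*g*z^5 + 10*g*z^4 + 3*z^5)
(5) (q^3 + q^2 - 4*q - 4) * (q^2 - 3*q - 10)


(1) = -0.55*m^3 + 1.25*m^2 - 10.04*m - 1.43
(2) = 4*k^5 + 2*k^4 + 6*k^3 + 5*k^2 + 12*k + 3
(3) = 12*n^4 + 10*n^3 + 22*n^2 + 40*n
(4) = g^5*z + 6*g^4*z^2 + g^4*z + 12*g^3*z^3 + 6*g^3*z^2 + 10*g^2*z^4 + 12*g^2*z^3 + 3*g*z^5 + 10*g*z^4 + g + 3*z^5 - z
(5) = q^5 - 2*q^4 - 17*q^3 - 2*q^2 + 52*q + 40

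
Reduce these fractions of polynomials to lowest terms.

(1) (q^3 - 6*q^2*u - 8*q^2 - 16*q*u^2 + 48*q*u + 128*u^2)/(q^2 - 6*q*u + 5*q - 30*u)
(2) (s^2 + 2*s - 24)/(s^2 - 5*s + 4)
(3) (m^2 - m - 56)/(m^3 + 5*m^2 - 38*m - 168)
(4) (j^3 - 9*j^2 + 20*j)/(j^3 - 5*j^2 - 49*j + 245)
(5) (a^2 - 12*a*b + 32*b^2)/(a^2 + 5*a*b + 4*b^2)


(1) = (q^3 - 6*q^2*u - 8*q^2 - 16*q*u^2 + 48*q*u + 128*u^2)/(q^2 - 6*q*u + 5*q - 30*u)
(2) = (s + 6)/(s - 1)
(3) = (m - 8)/(m^2 - 2*m - 24)
(4) = (j^2 - 4*j)/(j^2 - 49)
(5) = (a^2 - 12*a*b + 32*b^2)/(a^2 + 5*a*b + 4*b^2)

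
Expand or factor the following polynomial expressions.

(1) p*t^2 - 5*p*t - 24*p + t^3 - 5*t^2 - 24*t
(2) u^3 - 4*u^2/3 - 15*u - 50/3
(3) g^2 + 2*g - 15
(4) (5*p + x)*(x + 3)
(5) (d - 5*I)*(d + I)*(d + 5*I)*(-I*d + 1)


(1) = (p + t)*(t - 8)*(t + 3)
(2) = (u - 5)*(u + 5/3)*(u + 2)
(3) = (g - 3)*(g + 5)
(4) = 5*p*x + 15*p + x^2 + 3*x
(5) = -I*d^4 + 2*d^3 - 24*I*d^2 + 50*d + 25*I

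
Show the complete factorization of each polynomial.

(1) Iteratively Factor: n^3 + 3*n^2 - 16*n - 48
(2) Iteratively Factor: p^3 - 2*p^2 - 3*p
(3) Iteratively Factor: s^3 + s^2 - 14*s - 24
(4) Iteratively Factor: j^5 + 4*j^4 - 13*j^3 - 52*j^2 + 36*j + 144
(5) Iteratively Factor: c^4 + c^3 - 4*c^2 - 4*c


(1) = (n + 4)*(n^2 - n - 12) = (n - 4)*(n + 4)*(n + 3)
(2) = (p + 1)*(p^2 - 3*p) = (p - 3)*(p + 1)*(p)
(3) = (s + 3)*(s^2 - 2*s - 8) = (s + 2)*(s + 3)*(s - 4)
(4) = (j - 3)*(j^4 + 7*j^3 + 8*j^2 - 28*j - 48) = (j - 3)*(j + 4)*(j^3 + 3*j^2 - 4*j - 12) = (j - 3)*(j + 3)*(j + 4)*(j^2 - 4) = (j - 3)*(j - 2)*(j + 3)*(j + 4)*(j + 2)
(5) = (c)*(c^3 + c^2 - 4*c - 4) = c*(c + 1)*(c^2 - 4) = c*(c - 2)*(c + 1)*(c + 2)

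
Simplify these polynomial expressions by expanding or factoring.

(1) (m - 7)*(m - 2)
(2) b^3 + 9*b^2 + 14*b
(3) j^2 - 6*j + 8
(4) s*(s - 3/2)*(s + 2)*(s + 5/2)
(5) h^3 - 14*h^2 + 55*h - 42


(1) = m^2 - 9*m + 14
(2) = b*(b + 2)*(b + 7)
(3) = (j - 4)*(j - 2)
(4) = s^4 + 3*s^3 - 7*s^2/4 - 15*s/2
(5) = (h - 7)*(h - 6)*(h - 1)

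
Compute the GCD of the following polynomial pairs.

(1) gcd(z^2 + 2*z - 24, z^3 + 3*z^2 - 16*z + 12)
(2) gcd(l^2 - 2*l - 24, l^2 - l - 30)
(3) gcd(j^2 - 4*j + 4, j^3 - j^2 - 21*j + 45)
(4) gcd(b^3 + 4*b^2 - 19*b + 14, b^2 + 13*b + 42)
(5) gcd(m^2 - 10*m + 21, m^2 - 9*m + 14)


(1) = gcd((z - 4)*(z + 6), (z - 2)*(z - 1)*(z + 6)) = z + 6
(2) = gcd((l - 6)*(l + 4), (l - 6)*(l + 5)) = l - 6
(3) = gcd((j - 2)^2, (j - 3)^2*(j + 5)) = 1
(4) = b + 7
(5) = m - 7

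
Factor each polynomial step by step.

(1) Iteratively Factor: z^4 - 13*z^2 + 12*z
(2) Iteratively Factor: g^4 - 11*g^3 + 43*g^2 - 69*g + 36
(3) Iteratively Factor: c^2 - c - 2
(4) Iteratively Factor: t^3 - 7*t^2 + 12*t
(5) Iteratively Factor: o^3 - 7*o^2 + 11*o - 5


(1) = (z)*(z^3 - 13*z + 12) = z*(z - 3)*(z^2 + 3*z - 4) = z*(z - 3)*(z + 4)*(z - 1)
(2) = (g - 3)*(g^3 - 8*g^2 + 19*g - 12) = (g - 3)^2*(g^2 - 5*g + 4) = (g - 3)^2*(g - 1)*(g - 4)
(3) = (c - 2)*(c + 1)
(4) = (t)*(t^2 - 7*t + 12) = t*(t - 4)*(t - 3)
(5) = (o - 5)*(o^2 - 2*o + 1) = (o - 5)*(o - 1)*(o - 1)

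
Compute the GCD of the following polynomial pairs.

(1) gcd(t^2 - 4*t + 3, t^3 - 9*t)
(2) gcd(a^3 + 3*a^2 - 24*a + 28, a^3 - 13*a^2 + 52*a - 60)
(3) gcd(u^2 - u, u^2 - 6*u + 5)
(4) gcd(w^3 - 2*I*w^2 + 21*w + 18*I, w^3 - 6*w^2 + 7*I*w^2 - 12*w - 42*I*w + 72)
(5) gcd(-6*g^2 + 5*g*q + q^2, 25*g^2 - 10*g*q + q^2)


(1) = gcd((t - 3)*(t - 1), t*(t - 3)*(t + 3)) = t - 3
(2) = gcd((a - 2)^2*(a + 7), (a - 6)*(a - 5)*(a - 2)) = a - 2
(3) = u - 1
(4) = w + 3*I
(5) = gcd((-g + q)*(6*g + q), (-5*g + q)^2) = 1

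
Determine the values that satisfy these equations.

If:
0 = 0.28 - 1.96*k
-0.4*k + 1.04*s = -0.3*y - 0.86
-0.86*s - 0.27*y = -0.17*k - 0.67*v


Then:
k = 0.14
s = -0.288461538461538*y - 0.771978021978022
v = 0.0327210103329506*y - 1.02714449729375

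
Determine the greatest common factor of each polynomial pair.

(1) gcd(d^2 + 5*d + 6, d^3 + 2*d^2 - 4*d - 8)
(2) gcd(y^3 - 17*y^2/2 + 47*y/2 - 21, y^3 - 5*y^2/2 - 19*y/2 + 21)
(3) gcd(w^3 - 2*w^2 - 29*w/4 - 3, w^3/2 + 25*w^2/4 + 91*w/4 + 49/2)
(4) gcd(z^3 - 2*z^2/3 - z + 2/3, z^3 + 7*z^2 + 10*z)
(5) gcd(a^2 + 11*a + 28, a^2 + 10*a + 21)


(1) = d + 2
(2) = y^2 - 11*y/2 + 7
(3) = 1
(4) = gcd((z - 1)*(z - 2/3)*(z + 1), z*(z + 2)*(z + 5)) = 1
(5) = a + 7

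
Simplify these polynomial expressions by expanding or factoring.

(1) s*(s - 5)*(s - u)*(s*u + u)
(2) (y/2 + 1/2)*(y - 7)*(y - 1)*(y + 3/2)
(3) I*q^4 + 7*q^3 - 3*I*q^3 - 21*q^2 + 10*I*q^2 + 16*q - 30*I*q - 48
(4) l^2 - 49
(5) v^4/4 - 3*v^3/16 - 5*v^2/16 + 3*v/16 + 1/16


(1) = s^4*u - s^3*u^2 - 4*s^3*u + 4*s^2*u^2 - 5*s^2*u + 5*s*u^2
(2) = y^4/2 - 11*y^3/4 - 23*y^2/4 + 11*y/4 + 21/4
(3) = (q - 3)*(q - 8*I)*(q + 2*I)*(I*q + 1)
(4) = (l - 7)*(l + 7)
(5) = (v/4 + 1/4)*(v - 1)^2*(v + 1/4)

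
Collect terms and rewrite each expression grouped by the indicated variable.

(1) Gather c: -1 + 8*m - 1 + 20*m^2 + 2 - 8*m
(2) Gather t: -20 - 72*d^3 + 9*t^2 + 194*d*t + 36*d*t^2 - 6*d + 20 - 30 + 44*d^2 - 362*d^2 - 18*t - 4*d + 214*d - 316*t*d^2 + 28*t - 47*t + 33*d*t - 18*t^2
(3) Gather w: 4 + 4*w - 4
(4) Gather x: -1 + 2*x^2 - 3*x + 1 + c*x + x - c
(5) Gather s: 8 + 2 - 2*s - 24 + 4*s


(1) = 20*m^2
(2) = -72*d^3 - 318*d^2 + 204*d + t^2*(36*d - 9) + t*(-316*d^2 + 227*d - 37) - 30
(3) = 4*w
(4) = -c + 2*x^2 + x*(c - 2)
(5) = 2*s - 14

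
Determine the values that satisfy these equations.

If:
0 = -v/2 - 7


Then:
v = -14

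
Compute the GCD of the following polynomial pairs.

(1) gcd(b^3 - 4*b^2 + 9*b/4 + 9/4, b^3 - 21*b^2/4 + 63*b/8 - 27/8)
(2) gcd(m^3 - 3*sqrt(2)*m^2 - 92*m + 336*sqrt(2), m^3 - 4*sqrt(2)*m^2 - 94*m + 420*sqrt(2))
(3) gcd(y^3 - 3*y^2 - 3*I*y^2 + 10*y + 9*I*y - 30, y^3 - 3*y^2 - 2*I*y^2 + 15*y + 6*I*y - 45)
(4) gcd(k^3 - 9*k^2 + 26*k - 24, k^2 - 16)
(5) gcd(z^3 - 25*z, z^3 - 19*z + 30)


(1) = gcd((b - 3)*(b - 3/2)*(b + 1/2), (b - 3)*(b - 3/2)*(b - 3/4)) = b^2 - 9*b/2 + 9/2
(2) = gcd((m - 6*sqrt(2))*(m - 4*sqrt(2))*(m + 7*sqrt(2)), (m - 6*sqrt(2))*(m - 5*sqrt(2))*(m + 7*sqrt(2))) = m^2 + sqrt(2)*m - 84
(3) = gcd((y - 3)*(y - 5*I)*(y + 2*I), (y - 3)*(y - 5*I)*(y + 3*I)) = y^2 + y*(-3 - 5*I) + 15*I
(4) = gcd((k - 4)*(k - 3)*(k - 2), (k - 4)*(k + 4)) = k - 4
(5) = z + 5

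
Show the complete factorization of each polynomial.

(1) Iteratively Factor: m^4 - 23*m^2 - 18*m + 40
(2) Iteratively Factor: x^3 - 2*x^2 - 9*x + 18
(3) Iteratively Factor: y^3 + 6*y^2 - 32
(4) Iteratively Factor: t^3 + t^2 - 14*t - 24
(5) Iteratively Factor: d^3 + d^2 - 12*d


(1) = (m + 2)*(m^3 - 2*m^2 - 19*m + 20) = (m - 1)*(m + 2)*(m^2 - m - 20) = (m - 5)*(m - 1)*(m + 2)*(m + 4)
(2) = (x + 3)*(x^2 - 5*x + 6) = (x - 2)*(x + 3)*(x - 3)
(3) = (y + 4)*(y^2 + 2*y - 8) = (y - 2)*(y + 4)*(y + 4)
(4) = (t - 4)*(t^2 + 5*t + 6) = (t - 4)*(t + 2)*(t + 3)
(5) = (d)*(d^2 + d - 12) = d*(d - 3)*(d + 4)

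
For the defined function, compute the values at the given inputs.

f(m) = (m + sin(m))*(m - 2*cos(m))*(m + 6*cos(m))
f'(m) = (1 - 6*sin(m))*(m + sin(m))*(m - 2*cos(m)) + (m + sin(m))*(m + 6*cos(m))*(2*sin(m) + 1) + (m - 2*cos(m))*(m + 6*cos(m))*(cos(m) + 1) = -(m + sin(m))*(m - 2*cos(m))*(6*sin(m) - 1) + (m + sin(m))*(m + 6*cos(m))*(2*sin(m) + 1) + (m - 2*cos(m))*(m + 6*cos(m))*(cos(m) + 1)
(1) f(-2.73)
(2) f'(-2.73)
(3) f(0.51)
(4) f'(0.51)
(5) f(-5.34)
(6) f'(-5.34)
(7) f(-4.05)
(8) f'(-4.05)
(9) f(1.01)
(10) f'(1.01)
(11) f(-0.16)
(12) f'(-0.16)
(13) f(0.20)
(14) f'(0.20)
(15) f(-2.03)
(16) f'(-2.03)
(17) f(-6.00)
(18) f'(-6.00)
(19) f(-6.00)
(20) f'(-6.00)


(1) = -23.10
(2) = 15.31
(3) = -7.09
(4) = 0.42
(5) = -53.62
(6) = -73.48
(7) = -71.19
(8) = 39.14
(9) = -0.42
(10) = 21.07
(11) = 3.93
(12) = -24.37
(13) = -4.27
(14) = -17.67
(15) = -15.69
(16) = 13.45
(17) = -10.83
(18) = -24.81
(19) = -10.83
(20) = -24.81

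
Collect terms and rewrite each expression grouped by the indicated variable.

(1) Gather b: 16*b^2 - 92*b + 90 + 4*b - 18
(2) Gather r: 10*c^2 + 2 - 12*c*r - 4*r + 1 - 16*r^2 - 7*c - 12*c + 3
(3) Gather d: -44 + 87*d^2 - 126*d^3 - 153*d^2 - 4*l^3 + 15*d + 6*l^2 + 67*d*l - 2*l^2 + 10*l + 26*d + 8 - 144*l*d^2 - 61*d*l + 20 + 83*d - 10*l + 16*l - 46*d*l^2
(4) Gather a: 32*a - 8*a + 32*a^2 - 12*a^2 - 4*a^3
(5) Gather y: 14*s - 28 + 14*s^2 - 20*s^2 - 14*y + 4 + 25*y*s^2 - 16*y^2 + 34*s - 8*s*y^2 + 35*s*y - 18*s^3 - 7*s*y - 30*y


(1) = 16*b^2 - 88*b + 72
(2) = 10*c^2 - 19*c - 16*r^2 + r*(-12*c - 4) + 6
(3) = -126*d^3 + d^2*(-144*l - 66) + d*(-46*l^2 + 6*l + 124) - 4*l^3 + 4*l^2 + 16*l - 16
(4) = -4*a^3 + 20*a^2 + 24*a
(5) = -18*s^3 - 6*s^2 + 48*s + y^2*(-8*s - 16) + y*(25*s^2 + 28*s - 44) - 24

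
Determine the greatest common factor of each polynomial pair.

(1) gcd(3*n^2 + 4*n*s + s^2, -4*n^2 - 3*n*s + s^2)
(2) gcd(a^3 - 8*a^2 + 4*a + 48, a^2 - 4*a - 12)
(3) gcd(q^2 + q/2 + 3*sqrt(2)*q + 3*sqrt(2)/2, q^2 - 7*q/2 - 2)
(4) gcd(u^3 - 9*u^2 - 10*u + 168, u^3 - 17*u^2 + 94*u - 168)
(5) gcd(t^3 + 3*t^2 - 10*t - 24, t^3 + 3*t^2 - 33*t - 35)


(1) = n + s
(2) = gcd((a - 6)*(a - 4)*(a + 2), (a - 6)*(a + 2)) = a^2 - 4*a - 12
(3) = q + 1/2
(4) = gcd((u - 7)*(u - 6)*(u + 4), (u - 7)*(u - 6)*(u - 4)) = u^2 - 13*u + 42
(5) = gcd((t - 3)*(t + 2)*(t + 4), (t - 5)*(t + 1)*(t + 7)) = 1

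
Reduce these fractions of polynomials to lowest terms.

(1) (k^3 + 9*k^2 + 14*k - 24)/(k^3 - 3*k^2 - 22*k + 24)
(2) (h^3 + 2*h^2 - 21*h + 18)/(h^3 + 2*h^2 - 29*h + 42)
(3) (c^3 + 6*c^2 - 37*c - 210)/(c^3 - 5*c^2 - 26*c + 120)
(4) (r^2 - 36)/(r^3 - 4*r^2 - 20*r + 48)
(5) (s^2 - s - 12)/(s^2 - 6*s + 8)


(1) = (k + 6)/(k - 6)
(2) = (h^2 + 5*h - 6)/(h^2 + 5*h - 14)
(3) = (c + 7)/(c - 4)
(4) = (r + 6)/(r^2 + 2*r - 8)
(5) = (s + 3)/(s - 2)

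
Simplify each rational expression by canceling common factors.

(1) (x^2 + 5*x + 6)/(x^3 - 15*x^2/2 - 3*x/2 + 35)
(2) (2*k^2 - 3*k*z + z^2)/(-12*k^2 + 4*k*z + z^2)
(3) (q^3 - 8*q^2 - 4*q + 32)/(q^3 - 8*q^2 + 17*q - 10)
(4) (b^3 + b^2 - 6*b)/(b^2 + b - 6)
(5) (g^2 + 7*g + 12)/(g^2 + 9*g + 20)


(1) = (2*x + 6)/(2*x^2 - 19*x + 35)
(2) = (-k + z)/(6*k + z)
(3) = (q^2 - 6*q - 16)/(q^2 - 6*q + 5)
(4) = b
(5) = (g + 3)/(g + 5)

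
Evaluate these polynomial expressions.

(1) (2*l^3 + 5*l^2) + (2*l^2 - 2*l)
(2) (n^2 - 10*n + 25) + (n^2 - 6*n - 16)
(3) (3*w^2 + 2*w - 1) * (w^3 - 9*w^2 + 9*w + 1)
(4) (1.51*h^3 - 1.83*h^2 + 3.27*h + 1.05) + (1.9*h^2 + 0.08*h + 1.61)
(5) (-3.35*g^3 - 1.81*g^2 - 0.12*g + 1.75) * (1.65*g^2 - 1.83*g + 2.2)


(1) = 2*l^3 + 7*l^2 - 2*l
(2) = 2*n^2 - 16*n + 9
(3) = 3*w^5 - 25*w^4 + 8*w^3 + 30*w^2 - 7*w - 1
(4) = 1.51*h^3 + 0.07*h^2 + 3.35*h + 2.66
(5) = -5.5275*g^5 + 3.144*g^4 - 4.2557*g^3 - 0.8749*g^2 - 3.4665*g + 3.85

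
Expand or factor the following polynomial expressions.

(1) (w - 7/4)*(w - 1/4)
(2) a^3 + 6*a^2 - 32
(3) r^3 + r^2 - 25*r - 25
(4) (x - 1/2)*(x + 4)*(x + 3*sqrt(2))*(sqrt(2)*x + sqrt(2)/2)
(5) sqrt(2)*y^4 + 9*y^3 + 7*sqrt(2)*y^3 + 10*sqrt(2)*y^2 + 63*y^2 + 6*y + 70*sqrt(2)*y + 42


(1) = w^2 - 2*w + 7/16
(2) = (a - 2)*(a + 4)^2
(3) = (r - 5)*(r + 1)*(r + 5)
(4) = sqrt(2)*x^4 + 4*sqrt(2)*x^3 + 6*x^3 - sqrt(2)*x^2/4 + 24*x^2 - 3*x/2 - sqrt(2)*x - 6
(5) = (y + 7)*(y + sqrt(2))*(y + 3*sqrt(2))*(sqrt(2)*y + 1)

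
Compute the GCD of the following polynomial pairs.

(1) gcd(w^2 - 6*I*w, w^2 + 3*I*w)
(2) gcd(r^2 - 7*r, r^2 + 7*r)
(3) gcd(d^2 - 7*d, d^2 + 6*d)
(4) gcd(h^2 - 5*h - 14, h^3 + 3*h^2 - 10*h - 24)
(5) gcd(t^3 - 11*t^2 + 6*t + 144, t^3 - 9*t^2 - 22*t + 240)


(1) = gcd(w*(w - 6*I), w*(w + 3*I)) = w
(2) = gcd(r*(r - 7), r*(r + 7)) = r
(3) = d
(4) = gcd((h - 7)*(h + 2), (h - 3)*(h + 2)*(h + 4)) = h + 2
(5) = t^2 - 14*t + 48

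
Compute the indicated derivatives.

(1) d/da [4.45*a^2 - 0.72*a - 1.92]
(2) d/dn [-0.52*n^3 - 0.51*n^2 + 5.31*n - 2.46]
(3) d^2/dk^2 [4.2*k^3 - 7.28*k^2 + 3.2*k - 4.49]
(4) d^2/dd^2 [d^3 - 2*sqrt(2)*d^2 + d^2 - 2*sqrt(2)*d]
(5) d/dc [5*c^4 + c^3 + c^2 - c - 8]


(1) = 8.9*a - 0.72
(2) = -1.56*n^2 - 1.02*n + 5.31
(3) = 25.2*k - 14.56
(4) = 6*d - 4*sqrt(2) + 2
(5) = 20*c^3 + 3*c^2 + 2*c - 1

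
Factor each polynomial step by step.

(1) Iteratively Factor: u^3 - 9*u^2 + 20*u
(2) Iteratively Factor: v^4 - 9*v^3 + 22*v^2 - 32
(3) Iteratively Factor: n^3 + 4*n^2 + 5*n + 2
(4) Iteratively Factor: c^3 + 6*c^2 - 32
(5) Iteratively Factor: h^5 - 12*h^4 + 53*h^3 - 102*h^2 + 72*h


(1) = (u - 4)*(u^2 - 5*u) = u*(u - 4)*(u - 5)
(2) = (v + 1)*(v^3 - 10*v^2 + 32*v - 32) = (v - 2)*(v + 1)*(v^2 - 8*v + 16) = (v - 4)*(v - 2)*(v + 1)*(v - 4)
(3) = (n + 1)*(n^2 + 3*n + 2) = (n + 1)^2*(n + 2)
(4) = (c + 4)*(c^2 + 2*c - 8) = (c + 4)^2*(c - 2)
(5) = (h - 4)*(h^4 - 8*h^3 + 21*h^2 - 18*h) = (h - 4)*(h - 3)*(h^3 - 5*h^2 + 6*h) = (h - 4)*(h - 3)^2*(h^2 - 2*h) = (h - 4)*(h - 3)^2*(h - 2)*(h)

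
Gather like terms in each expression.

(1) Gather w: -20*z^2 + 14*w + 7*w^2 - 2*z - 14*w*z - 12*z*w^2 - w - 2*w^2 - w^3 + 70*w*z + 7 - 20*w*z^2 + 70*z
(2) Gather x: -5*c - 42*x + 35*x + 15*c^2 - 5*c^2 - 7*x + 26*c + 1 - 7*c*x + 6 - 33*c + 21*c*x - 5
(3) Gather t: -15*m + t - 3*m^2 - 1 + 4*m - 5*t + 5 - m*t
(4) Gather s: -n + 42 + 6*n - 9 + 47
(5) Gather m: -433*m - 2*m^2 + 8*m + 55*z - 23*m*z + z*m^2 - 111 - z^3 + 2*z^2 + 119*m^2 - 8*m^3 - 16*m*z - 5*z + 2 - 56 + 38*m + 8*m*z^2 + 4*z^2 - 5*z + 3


(1) = -w^3 + w^2*(5 - 12*z) + w*(-20*z^2 + 56*z + 13) - 20*z^2 + 68*z + 7
(2) = 10*c^2 - 12*c + x*(14*c - 14) + 2
(3) = -3*m^2 - 11*m + t*(-m - 4) + 4
(4) = 5*n + 80
(5) = -8*m^3 + m^2*(z + 117) + m*(8*z^2 - 39*z - 387) - z^3 + 6*z^2 + 45*z - 162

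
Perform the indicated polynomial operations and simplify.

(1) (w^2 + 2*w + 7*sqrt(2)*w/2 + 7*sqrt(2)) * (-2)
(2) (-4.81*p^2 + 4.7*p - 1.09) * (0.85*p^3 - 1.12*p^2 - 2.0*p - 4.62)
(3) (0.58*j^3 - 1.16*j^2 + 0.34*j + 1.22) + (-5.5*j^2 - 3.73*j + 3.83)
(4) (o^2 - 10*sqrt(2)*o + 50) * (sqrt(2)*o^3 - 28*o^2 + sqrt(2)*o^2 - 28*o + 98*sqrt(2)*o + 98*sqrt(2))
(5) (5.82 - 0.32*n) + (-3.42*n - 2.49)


(1) = -2*w^2 - 7*sqrt(2)*w - 4*w - 14*sqrt(2)
(2) = -4.0885*p^5 + 9.3822*p^4 + 3.4295*p^3 + 14.043*p^2 - 19.534*p + 5.0358
(3) = 0.58*j^3 - 6.66*j^2 - 3.39*j + 5.05
(4) = sqrt(2)*o^5 - 48*o^4 + sqrt(2)*o^4 - 48*o^3 + 428*sqrt(2)*o^3 - 3360*o^2 + 428*sqrt(2)*o^2 - 3360*o + 4900*sqrt(2)*o + 4900*sqrt(2)
(5) = 3.33 - 3.74*n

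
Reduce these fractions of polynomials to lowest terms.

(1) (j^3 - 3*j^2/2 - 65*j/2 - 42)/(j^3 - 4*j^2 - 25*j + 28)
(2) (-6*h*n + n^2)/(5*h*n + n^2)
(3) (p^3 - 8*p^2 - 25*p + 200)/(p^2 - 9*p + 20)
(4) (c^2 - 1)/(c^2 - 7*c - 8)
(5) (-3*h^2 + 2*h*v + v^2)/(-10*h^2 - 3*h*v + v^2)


(1) = (2*j + 3)/(2*j - 2)
(2) = (-6*h + n)/(5*h + n)
(3) = (p^2 - 3*p - 40)/(p - 4)
(4) = (c - 1)/(c - 8)
(5) = (-3*h^2 + 2*h*v + v^2)/(-10*h^2 - 3*h*v + v^2)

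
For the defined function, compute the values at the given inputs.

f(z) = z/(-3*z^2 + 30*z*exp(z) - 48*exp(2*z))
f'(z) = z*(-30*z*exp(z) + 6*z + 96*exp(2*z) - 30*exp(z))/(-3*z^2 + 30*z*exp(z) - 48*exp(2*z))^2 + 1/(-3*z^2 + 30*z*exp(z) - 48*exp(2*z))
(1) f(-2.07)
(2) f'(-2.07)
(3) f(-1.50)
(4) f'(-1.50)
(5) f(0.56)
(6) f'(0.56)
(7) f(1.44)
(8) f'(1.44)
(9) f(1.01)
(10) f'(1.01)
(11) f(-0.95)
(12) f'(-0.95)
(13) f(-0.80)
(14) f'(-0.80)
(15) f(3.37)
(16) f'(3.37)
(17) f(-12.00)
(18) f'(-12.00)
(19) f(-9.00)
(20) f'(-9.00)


(1) = 0.10
(2) = -0.02
(3) = 0.08
(4) = -0.05
(5) = -0.00
(6) = 0.00
(7) = -0.00
(8) = 0.00
(9) = -0.00
(10) = 0.00
(11) = 0.05
(12) = -0.07
(13) = 0.04
(14) = -0.06
(15) = -0.00
(16) = 0.00
(17) = 0.03
(18) = 0.00
(19) = 0.04
(20) = 0.00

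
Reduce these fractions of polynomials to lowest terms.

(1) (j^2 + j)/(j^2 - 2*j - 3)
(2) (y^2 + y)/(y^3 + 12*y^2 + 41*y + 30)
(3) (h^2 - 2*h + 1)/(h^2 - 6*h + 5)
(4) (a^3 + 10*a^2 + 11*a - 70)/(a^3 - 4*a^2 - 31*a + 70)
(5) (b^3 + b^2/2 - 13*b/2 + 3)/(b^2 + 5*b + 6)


(1) = j/(j - 3)
(2) = y/(y^2 + 11*y + 30)
(3) = (h - 1)/(h - 5)
(4) = (a + 7)/(a - 7)
(5) = (2*b^2 - 5*b + 2)/(2*b + 4)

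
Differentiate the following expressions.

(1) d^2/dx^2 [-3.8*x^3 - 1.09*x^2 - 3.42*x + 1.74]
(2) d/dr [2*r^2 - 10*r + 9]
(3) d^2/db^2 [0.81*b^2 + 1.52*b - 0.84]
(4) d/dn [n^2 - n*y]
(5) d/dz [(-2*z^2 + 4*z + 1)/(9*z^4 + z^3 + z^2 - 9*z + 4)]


(1) = -22.8*x - 2.18
(2) = 4*r - 10
(3) = 1.62000000000000
(4) = 2*n - y
(5) = (4*(1 - z)*(9*z^4 + z^3 + z^2 - 9*z + 4) - (-2*z^2 + 4*z + 1)*(36*z^3 + 3*z^2 + 2*z - 9))/(9*z^4 + z^3 + z^2 - 9*z + 4)^2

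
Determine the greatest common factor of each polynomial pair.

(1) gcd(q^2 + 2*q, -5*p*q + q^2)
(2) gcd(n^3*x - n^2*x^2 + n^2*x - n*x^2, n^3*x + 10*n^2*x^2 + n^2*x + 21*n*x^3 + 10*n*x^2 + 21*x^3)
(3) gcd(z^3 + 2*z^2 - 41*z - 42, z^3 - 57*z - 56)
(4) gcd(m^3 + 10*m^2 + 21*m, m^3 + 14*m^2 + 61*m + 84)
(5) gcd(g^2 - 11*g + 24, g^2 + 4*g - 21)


(1) = q
(2) = gcd(n*(n - x)*(n*x + x), (n + 3*x)*(n + 7*x)*(n*x + x)) = n*x + x
(3) = z^2 + 8*z + 7
(4) = m^2 + 10*m + 21
(5) = gcd((g - 8)*(g - 3), (g - 3)*(g + 7)) = g - 3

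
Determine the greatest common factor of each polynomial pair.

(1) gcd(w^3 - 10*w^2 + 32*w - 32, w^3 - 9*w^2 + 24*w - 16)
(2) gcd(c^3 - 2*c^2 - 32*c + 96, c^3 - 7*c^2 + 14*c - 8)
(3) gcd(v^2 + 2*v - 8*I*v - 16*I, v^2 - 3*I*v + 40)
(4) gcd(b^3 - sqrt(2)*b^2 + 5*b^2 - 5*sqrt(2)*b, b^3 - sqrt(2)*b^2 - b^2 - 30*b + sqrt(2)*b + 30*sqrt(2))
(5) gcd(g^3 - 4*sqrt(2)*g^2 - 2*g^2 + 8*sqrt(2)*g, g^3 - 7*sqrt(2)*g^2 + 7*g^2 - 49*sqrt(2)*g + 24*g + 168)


(1) = w^2 - 8*w + 16
(2) = gcd((c - 4)^2*(c + 6), (c - 4)*(c - 2)*(c - 1)) = c - 4
(3) = gcd((v + 2)*(v - 8*I), (v - 8*I)*(v + 5*I)) = v - 8*I
(4) = gcd(b*(b + 5)*(b - sqrt(2)), (b - 6)*(b + 5)*(b - sqrt(2))) = b^2 + b*(5 - sqrt(2)) - 5*sqrt(2)
(5) = gcd(g*(g - 2)*(g - 4*sqrt(2)), (g + 7)*(g - 4*sqrt(2))*(g - 3*sqrt(2))) = g - 4*sqrt(2)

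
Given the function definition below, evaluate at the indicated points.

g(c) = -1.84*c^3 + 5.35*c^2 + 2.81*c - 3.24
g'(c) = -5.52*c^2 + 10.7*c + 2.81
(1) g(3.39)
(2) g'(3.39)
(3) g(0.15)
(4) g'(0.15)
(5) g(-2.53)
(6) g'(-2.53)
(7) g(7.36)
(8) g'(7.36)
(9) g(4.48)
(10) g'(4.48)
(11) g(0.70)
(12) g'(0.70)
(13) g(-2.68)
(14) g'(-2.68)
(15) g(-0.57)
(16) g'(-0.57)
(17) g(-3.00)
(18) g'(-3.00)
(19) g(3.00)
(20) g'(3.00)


(1) = -3.91
(2) = -24.35
(3) = -2.70
(4) = 4.29
(5) = 53.69
(6) = -59.59
(7) = -426.34
(8) = -217.45
(9) = -48.72
(10) = -60.04
(11) = 0.72
(12) = 7.60
(13) = 63.07
(14) = -65.51
(15) = -2.76
(16) = -5.08
(17) = 86.16
(18) = -78.97
(19) = 3.66
(20) = -14.77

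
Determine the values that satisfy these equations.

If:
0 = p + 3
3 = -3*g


Then:
g = -1
p = -3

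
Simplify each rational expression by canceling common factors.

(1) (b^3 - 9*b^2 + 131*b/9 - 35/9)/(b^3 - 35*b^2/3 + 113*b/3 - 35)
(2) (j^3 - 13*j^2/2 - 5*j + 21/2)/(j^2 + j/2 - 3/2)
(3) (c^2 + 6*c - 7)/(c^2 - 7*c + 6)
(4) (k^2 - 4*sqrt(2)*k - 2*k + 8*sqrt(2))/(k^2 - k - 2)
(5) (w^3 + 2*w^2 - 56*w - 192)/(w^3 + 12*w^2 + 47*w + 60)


(1) = (3*b - 1)/(3*b - 9)
(2) = j - 7
(3) = (c + 7)/(c - 6)
(4) = (k - 4*sqrt(2))/(k + 1)
(5) = (w^2 - 2*w - 48)/(w^2 + 8*w + 15)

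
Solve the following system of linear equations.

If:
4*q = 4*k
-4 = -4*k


Then:
k = 1
q = 1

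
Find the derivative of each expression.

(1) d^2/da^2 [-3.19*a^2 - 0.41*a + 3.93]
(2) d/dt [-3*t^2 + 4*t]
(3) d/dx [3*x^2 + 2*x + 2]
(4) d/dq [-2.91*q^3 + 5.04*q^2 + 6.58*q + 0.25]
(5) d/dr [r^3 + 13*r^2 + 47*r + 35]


(1) = -6.38000000000000
(2) = 4 - 6*t
(3) = 6*x + 2
(4) = -8.73*q^2 + 10.08*q + 6.58
(5) = 3*r^2 + 26*r + 47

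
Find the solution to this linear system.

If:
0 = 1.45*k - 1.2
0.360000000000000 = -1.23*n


Then:
k = 0.83
n = -0.29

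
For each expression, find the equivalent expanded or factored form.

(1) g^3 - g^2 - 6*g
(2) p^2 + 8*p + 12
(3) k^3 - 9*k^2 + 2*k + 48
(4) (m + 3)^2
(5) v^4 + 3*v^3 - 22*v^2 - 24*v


(1) = g*(g - 3)*(g + 2)
(2) = (p + 2)*(p + 6)
(3) = (k - 8)*(k - 3)*(k + 2)
(4) = m^2 + 6*m + 9
(5) = v*(v - 4)*(v + 1)*(v + 6)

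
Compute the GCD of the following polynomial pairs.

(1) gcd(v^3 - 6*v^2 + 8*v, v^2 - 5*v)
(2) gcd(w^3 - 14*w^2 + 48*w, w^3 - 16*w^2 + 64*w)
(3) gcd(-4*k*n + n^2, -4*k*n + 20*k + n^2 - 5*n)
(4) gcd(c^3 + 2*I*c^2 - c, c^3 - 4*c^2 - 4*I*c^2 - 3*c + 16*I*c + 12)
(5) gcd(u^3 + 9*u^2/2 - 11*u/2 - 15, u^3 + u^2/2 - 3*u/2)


(1) = gcd(v*(v - 4)*(v - 2), v*(v - 5)) = v
(2) = gcd(w*(w - 8)*(w - 6), w*(w - 8)^2) = w^2 - 8*w
(3) = gcd(n*(-4*k + n), (-4*k + n)*(n - 5)) = 4*k - n
(4) = gcd(c*(c + I)^2, (c - 4)*(c - 3*I)*(c - I)) = 1
(5) = u + 3/2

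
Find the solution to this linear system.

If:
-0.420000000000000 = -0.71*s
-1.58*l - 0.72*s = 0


Then:
l = -0.27
s = 0.59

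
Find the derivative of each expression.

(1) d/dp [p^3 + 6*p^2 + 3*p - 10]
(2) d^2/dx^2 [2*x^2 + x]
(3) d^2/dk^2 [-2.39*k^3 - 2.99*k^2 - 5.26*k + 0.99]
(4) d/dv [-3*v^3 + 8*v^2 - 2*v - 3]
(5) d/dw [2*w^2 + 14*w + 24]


(1) = 3*p^2 + 12*p + 3
(2) = 4
(3) = -14.34*k - 5.98
(4) = -9*v^2 + 16*v - 2
(5) = 4*w + 14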